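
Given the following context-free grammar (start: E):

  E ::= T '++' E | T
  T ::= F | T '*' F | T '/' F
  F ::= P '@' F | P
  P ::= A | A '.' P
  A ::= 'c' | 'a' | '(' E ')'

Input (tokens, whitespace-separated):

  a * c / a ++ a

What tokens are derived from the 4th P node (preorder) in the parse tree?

[E [T [T [T [F [P [A a]]]] * [F [P [A c]]]] / [F [P [A a]]]] ++ [E [T [F [P [A a]]]]]]

a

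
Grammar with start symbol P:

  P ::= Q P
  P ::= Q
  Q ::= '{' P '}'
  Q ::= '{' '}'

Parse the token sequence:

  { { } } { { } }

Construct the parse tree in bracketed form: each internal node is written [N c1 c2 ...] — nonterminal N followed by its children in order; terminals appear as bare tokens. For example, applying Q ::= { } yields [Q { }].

P
Q P
{ P } P
{ Q } P
{ { } } P
{ { } } Q
{ { } } { P }
{ { } } { Q }
{ { } } { { } }

[P [Q { [P [Q { }]] }] [P [Q { [P [Q { }]] }]]]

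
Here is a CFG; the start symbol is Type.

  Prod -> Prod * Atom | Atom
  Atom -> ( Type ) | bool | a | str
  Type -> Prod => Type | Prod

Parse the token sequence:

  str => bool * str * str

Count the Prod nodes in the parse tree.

[Type [Prod [Atom str]] => [Type [Prod [Prod [Prod [Atom bool]] * [Atom str]] * [Atom str]]]]

4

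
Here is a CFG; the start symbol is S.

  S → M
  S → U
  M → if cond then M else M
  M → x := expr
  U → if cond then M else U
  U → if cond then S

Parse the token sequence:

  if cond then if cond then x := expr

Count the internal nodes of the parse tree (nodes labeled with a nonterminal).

6

[S [U if cond then [S [U if cond then [S [M x := expr]]]]]]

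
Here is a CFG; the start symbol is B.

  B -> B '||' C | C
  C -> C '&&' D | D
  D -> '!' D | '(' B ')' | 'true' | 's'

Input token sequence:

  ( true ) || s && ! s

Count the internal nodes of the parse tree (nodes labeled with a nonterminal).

[B [B [C [D ( [B [C [D true]]] )]]] || [C [C [D s]] && [D ! [D s]]]]

12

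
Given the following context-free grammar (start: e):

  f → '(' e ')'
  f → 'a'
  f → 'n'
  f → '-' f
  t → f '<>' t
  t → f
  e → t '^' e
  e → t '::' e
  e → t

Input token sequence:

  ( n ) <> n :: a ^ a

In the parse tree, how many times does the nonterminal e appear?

[e [t [f ( [e [t [f n]]] )] <> [t [f n]]] :: [e [t [f a]] ^ [e [t [f a]]]]]

4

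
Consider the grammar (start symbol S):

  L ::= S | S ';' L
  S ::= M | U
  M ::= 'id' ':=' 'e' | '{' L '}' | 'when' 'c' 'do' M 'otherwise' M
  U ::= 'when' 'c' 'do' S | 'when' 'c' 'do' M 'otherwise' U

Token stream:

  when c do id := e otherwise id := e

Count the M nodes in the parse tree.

3

[S [M when c do [M id := e] otherwise [M id := e]]]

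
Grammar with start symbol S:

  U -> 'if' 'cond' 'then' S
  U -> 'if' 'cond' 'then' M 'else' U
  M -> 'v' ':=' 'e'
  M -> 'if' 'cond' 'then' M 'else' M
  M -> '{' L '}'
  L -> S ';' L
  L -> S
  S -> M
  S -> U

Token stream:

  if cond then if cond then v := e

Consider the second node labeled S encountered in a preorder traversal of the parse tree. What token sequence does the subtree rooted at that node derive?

if cond then v := e

[S [U if cond then [S [U if cond then [S [M v := e]]]]]]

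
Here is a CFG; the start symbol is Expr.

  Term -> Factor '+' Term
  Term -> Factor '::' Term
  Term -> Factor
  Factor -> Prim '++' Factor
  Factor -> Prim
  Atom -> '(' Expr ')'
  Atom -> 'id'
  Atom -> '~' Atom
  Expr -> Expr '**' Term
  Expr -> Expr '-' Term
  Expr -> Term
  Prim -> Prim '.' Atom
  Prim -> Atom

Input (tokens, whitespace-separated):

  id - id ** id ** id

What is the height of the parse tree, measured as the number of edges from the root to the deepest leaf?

[Expr [Expr [Expr [Expr [Term [Factor [Prim [Atom id]]]]] - [Term [Factor [Prim [Atom id]]]]] ** [Term [Factor [Prim [Atom id]]]]] ** [Term [Factor [Prim [Atom id]]]]]

8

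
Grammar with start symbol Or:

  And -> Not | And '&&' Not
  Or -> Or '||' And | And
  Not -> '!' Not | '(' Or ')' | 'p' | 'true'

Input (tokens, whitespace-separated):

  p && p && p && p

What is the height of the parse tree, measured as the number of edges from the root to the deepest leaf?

6

[Or [And [And [And [And [Not p]] && [Not p]] && [Not p]] && [Not p]]]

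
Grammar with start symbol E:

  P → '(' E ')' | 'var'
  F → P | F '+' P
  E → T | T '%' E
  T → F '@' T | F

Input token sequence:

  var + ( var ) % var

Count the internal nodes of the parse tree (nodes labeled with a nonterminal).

[E [T [F [F [P var]] + [P ( [E [T [F [P var]]]] )]]] % [E [T [F [P var]]]]]

14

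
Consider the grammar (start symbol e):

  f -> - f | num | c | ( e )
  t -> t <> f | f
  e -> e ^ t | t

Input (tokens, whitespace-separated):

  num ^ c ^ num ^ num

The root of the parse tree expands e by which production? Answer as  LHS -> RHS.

e -> e ^ t

[e [e [e [e [t [f num]]] ^ [t [f c]]] ^ [t [f num]]] ^ [t [f num]]]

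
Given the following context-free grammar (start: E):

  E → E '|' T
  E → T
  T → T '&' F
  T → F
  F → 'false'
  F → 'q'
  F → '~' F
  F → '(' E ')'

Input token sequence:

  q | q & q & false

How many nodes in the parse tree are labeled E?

[E [E [T [F q]]] | [T [T [T [F q]] & [F q]] & [F false]]]

2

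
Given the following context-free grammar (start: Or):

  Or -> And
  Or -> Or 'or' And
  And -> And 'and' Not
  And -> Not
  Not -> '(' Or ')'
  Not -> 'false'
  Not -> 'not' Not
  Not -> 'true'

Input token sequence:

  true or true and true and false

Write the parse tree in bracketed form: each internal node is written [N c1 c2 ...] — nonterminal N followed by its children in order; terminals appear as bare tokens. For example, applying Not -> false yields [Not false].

Or
Or or And
And or And
Not or And
true or And
true or And and Not
true or And and Not and Not
true or Not and Not and Not
true or true and Not and Not
true or true and true and Not
true or true and true and false

[Or [Or [And [Not true]]] or [And [And [And [Not true]] and [Not true]] and [Not false]]]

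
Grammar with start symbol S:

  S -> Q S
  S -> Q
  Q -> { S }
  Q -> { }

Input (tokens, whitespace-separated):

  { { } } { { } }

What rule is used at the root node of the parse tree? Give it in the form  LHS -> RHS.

[S [Q { [S [Q { }]] }] [S [Q { [S [Q { }]] }]]]

S -> Q S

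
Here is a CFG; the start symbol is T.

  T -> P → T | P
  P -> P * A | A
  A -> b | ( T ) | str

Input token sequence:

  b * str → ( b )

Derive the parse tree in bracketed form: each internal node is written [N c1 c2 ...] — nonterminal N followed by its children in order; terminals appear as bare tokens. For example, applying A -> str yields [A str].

T
P → T
P * A → T
A * A → T
b * A → T
b * str → T
b * str → P
b * str → A
b * str → ( T )
b * str → ( P )
b * str → ( A )
b * str → ( b )

[T [P [P [A b]] * [A str]] → [T [P [A ( [T [P [A b]]] )]]]]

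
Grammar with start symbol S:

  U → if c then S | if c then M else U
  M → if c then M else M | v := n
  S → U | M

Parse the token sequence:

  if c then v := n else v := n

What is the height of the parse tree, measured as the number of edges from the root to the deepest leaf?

3

[S [M if c then [M v := n] else [M v := n]]]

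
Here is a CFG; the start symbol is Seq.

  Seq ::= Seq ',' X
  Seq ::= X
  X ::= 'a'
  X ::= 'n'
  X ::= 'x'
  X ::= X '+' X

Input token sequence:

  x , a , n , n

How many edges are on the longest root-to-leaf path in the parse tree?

[Seq [Seq [Seq [Seq [X x]] , [X a]] , [X n]] , [X n]]

5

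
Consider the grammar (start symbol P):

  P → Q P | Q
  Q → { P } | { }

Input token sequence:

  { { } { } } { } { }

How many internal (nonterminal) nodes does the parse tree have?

[P [Q { [P [Q { }] [P [Q { }]]] }] [P [Q { }] [P [Q { }]]]]

10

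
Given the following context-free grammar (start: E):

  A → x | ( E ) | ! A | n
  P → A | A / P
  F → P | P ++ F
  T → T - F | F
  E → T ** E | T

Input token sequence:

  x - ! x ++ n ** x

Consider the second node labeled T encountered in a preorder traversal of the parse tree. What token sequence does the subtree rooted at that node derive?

[E [T [T [F [P [A x]]]] - [F [P [A ! [A x]]] ++ [F [P [A n]]]]] ** [E [T [F [P [A x]]]]]]

x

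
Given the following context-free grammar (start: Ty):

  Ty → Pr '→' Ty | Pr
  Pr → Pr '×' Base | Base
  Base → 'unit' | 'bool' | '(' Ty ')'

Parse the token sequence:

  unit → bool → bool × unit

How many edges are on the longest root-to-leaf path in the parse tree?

6

[Ty [Pr [Base unit]] → [Ty [Pr [Base bool]] → [Ty [Pr [Pr [Base bool]] × [Base unit]]]]]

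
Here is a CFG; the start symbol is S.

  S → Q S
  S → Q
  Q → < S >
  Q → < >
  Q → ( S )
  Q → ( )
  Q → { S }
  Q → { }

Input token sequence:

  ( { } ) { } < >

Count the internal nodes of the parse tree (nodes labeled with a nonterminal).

8

[S [Q ( [S [Q { }]] )] [S [Q { }] [S [Q < >]]]]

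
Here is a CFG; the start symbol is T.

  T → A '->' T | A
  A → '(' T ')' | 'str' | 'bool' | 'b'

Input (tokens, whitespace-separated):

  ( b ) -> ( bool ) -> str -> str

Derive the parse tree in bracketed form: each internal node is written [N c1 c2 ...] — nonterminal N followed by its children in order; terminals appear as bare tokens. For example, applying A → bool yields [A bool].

[T [A ( [T [A b]] )] -> [T [A ( [T [A bool]] )] -> [T [A str] -> [T [A str]]]]]

T
A -> T
( T ) -> T
( A ) -> T
( b ) -> T
( b ) -> A -> T
( b ) -> ( T ) -> T
( b ) -> ( A ) -> T
( b ) -> ( bool ) -> T
( b ) -> ( bool ) -> A -> T
( b ) -> ( bool ) -> str -> T
( b ) -> ( bool ) -> str -> A
( b ) -> ( bool ) -> str -> str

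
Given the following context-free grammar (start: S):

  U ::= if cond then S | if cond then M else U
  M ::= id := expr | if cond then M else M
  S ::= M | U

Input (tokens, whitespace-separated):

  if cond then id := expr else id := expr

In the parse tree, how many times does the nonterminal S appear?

1

[S [M if cond then [M id := expr] else [M id := expr]]]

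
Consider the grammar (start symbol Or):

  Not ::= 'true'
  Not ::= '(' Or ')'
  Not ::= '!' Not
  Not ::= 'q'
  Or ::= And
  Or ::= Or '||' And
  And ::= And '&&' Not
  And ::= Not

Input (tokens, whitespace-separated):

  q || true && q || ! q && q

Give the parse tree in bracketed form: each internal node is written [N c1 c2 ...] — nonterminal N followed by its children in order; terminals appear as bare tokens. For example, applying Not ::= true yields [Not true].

[Or [Or [Or [And [Not q]]] || [And [And [Not true]] && [Not q]]] || [And [And [Not ! [Not q]]] && [Not q]]]

Or
Or || And
Or || And || And
And || And || And
Not || And || And
q || And || And
q || And && Not || And
q || Not && Not || And
q || true && Not || And
q || true && q || And
q || true && q || And && Not
q || true && q || Not && Not
q || true && q || ! Not && Not
q || true && q || ! q && Not
q || true && q || ! q && q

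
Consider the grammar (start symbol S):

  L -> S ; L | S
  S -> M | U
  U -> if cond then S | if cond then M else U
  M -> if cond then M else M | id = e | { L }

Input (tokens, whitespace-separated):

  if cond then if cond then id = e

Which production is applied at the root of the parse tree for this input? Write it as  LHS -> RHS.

S -> U

[S [U if cond then [S [U if cond then [S [M id = e]]]]]]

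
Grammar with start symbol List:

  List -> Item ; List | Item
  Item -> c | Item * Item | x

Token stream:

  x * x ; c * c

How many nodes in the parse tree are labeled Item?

6

[List [Item [Item x] * [Item x]] ; [List [Item [Item c] * [Item c]]]]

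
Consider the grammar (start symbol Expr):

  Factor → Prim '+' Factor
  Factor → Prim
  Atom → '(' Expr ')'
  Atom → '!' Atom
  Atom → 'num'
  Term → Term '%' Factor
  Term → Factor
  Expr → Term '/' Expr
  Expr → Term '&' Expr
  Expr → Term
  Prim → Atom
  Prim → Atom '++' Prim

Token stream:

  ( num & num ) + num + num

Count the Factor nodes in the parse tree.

5

[Expr [Term [Factor [Prim [Atom ( [Expr [Term [Factor [Prim [Atom num]]]] & [Expr [Term [Factor [Prim [Atom num]]]]]] )]] + [Factor [Prim [Atom num]] + [Factor [Prim [Atom num]]]]]]]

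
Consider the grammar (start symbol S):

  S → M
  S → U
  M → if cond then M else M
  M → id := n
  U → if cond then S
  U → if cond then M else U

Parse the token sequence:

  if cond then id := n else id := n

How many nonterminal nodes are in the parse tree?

4

[S [M if cond then [M id := n] else [M id := n]]]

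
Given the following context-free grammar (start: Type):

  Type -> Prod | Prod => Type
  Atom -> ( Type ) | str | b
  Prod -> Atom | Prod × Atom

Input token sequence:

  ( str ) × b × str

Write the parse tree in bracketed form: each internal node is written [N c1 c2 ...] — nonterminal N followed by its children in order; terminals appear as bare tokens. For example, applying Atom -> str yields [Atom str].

[Type [Prod [Prod [Prod [Atom ( [Type [Prod [Atom str]]] )]] × [Atom b]] × [Atom str]]]

Type
Prod
Prod × Atom
Prod × Atom × Atom
Atom × Atom × Atom
( Type ) × Atom × Atom
( Prod ) × Atom × Atom
( Atom ) × Atom × Atom
( str ) × Atom × Atom
( str ) × b × Atom
( str ) × b × str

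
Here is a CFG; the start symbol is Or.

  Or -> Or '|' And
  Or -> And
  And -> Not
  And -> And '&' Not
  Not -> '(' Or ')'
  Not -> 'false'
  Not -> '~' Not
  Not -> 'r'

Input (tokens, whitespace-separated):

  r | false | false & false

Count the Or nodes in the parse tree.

[Or [Or [Or [And [Not r]]] | [And [Not false]]] | [And [And [Not false]] & [Not false]]]

3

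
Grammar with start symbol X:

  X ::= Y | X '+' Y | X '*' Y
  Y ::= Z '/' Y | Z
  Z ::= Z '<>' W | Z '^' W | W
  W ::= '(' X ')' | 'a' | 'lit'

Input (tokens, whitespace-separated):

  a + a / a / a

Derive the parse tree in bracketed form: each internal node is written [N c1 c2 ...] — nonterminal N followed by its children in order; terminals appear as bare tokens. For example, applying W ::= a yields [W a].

X
X + Y
Y + Y
Z + Y
W + Y
a + Y
a + Z / Y
a + W / Y
a + a / Y
a + a / Z / Y
a + a / W / Y
a + a / a / Y
a + a / a / Z
a + a / a / W
a + a / a / a

[X [X [Y [Z [W a]]]] + [Y [Z [W a]] / [Y [Z [W a]] / [Y [Z [W a]]]]]]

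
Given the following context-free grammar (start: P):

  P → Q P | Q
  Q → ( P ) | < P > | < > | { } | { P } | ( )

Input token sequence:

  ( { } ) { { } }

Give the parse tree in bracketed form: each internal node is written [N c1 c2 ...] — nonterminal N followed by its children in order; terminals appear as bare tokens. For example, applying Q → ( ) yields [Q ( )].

[P [Q ( [P [Q { }]] )] [P [Q { [P [Q { }]] }]]]

P
Q P
( P ) P
( Q ) P
( { } ) P
( { } ) Q
( { } ) { P }
( { } ) { Q }
( { } ) { { } }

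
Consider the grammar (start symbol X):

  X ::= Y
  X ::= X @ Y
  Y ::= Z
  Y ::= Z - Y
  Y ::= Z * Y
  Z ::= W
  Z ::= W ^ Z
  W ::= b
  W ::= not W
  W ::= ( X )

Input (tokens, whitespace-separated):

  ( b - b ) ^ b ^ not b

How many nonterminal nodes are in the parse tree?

16

[X [Y [Z [W ( [X [Y [Z [W b]] - [Y [Z [W b]]]]] )] ^ [Z [W b] ^ [Z [W not [W b]]]]]]]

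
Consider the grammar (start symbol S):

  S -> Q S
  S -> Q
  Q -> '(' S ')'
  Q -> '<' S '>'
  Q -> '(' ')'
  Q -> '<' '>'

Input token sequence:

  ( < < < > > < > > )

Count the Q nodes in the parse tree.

5

[S [Q ( [S [Q < [S [Q < [S [Q < >]] >] [S [Q < >]]] >]] )]]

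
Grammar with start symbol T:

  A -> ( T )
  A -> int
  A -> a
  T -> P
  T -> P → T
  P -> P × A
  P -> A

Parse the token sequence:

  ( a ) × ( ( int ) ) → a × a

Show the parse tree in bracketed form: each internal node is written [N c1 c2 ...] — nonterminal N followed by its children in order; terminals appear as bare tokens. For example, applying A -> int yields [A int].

[T [P [P [A ( [T [P [A a]]] )]] × [A ( [T [P [A ( [T [P [A int]]] )]]] )]] → [T [P [P [A a]] × [A a]]]]

T
P → T
P × A → T
A × A → T
( T ) × A → T
( P ) × A → T
( A ) × A → T
( a ) × A → T
( a ) × ( T ) → T
( a ) × ( P ) → T
( a ) × ( A ) → T
( a ) × ( ( T ) ) → T
( a ) × ( ( P ) ) → T
( a ) × ( ( A ) ) → T
( a ) × ( ( int ) ) → T
( a ) × ( ( int ) ) → P
( a ) × ( ( int ) ) → P × A
( a ) × ( ( int ) ) → A × A
( a ) × ( ( int ) ) → a × A
( a ) × ( ( int ) ) → a × a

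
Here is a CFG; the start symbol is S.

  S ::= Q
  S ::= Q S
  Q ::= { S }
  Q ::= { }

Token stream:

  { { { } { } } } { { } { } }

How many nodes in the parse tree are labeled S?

7

[S [Q { [S [Q { [S [Q { }] [S [Q { }]]] }]] }] [S [Q { [S [Q { }] [S [Q { }]]] }]]]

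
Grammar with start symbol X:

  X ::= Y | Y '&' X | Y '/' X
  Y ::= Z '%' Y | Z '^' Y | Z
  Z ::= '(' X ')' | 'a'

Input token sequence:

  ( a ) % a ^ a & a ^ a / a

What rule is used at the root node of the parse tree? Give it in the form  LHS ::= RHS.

[X [Y [Z ( [X [Y [Z a]]] )] % [Y [Z a] ^ [Y [Z a]]]] & [X [Y [Z a] ^ [Y [Z a]]] / [X [Y [Z a]]]]]

X ::= Y '&' X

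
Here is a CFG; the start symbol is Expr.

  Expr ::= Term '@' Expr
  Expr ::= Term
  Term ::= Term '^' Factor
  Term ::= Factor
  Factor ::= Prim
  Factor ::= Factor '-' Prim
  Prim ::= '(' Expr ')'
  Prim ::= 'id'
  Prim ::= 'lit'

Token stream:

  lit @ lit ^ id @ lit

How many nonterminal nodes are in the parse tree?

15

[Expr [Term [Factor [Prim lit]]] @ [Expr [Term [Term [Factor [Prim lit]]] ^ [Factor [Prim id]]] @ [Expr [Term [Factor [Prim lit]]]]]]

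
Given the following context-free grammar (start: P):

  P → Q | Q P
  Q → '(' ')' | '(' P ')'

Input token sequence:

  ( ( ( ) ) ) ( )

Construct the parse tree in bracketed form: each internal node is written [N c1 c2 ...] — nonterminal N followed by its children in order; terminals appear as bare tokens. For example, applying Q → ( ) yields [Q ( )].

[P [Q ( [P [Q ( [P [Q ( )]] )]] )] [P [Q ( )]]]

P
Q P
( P ) P
( Q ) P
( ( P ) ) P
( ( Q ) ) P
( ( ( ) ) ) P
( ( ( ) ) ) Q
( ( ( ) ) ) ( )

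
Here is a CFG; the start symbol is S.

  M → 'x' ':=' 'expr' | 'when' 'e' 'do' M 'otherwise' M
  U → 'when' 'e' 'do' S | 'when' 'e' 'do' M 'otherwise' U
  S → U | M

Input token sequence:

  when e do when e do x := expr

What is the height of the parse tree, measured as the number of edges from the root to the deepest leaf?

6

[S [U when e do [S [U when e do [S [M x := expr]]]]]]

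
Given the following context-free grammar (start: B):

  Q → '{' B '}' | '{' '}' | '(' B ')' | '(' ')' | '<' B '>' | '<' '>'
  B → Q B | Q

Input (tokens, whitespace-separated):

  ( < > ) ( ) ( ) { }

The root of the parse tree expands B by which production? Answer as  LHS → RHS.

[B [Q ( [B [Q < >]] )] [B [Q ( )] [B [Q ( )] [B [Q { }]]]]]

B → Q B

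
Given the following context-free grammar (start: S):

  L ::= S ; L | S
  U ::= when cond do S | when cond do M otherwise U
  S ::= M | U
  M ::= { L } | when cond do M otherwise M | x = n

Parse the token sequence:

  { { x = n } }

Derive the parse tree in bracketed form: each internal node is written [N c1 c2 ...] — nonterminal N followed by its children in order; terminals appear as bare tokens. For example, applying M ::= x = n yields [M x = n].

S
M
{ L }
{ S }
{ M }
{ { L } }
{ { S } }
{ { M } }
{ { x = n } }

[S [M { [L [S [M { [L [S [M x = n]]] }]]] }]]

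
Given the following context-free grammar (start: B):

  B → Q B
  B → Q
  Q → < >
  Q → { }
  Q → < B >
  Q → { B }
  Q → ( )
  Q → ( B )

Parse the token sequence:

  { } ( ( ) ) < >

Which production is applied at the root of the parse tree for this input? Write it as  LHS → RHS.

[B [Q { }] [B [Q ( [B [Q ( )]] )] [B [Q < >]]]]

B → Q B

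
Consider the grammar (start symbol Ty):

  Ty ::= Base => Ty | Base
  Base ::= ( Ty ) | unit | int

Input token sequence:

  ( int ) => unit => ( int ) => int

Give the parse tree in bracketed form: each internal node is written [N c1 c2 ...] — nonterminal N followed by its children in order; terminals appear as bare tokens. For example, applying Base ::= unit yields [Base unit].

Ty
Base => Ty
( Ty ) => Ty
( Base ) => Ty
( int ) => Ty
( int ) => Base => Ty
( int ) => unit => Ty
( int ) => unit => Base => Ty
( int ) => unit => ( Ty ) => Ty
( int ) => unit => ( Base ) => Ty
( int ) => unit => ( int ) => Ty
( int ) => unit => ( int ) => Base
( int ) => unit => ( int ) => int

[Ty [Base ( [Ty [Base int]] )] => [Ty [Base unit] => [Ty [Base ( [Ty [Base int]] )] => [Ty [Base int]]]]]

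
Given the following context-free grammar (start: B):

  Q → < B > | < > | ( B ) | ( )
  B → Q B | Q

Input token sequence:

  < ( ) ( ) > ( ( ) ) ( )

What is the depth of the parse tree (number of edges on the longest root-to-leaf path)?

[B [Q < [B [Q ( )] [B [Q ( )]]] >] [B [Q ( [B [Q ( )]] )] [B [Q ( )]]]]

5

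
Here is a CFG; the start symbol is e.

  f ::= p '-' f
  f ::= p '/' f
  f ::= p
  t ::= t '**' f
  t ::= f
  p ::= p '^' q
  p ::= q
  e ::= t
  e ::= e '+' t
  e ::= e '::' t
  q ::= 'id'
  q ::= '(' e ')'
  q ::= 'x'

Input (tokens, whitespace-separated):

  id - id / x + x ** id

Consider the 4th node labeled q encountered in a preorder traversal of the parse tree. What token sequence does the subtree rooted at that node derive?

[e [e [t [f [p [q id]] - [f [p [q id]] / [f [p [q x]]]]]]] + [t [t [f [p [q x]]]] ** [f [p [q id]]]]]

x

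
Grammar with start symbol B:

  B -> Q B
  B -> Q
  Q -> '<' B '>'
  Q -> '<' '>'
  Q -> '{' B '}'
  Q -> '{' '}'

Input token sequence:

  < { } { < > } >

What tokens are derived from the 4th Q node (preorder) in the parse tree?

[B [Q < [B [Q { }] [B [Q { [B [Q < >]] }]]] >]]

< >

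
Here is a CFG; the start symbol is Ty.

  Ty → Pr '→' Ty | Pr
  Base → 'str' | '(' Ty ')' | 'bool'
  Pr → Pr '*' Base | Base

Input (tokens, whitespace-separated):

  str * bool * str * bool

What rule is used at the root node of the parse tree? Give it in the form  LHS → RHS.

Ty → Pr

[Ty [Pr [Pr [Pr [Pr [Base str]] * [Base bool]] * [Base str]] * [Base bool]]]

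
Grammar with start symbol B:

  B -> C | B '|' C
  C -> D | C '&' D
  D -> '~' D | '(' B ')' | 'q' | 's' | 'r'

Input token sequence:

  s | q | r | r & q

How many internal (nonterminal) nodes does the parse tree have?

[B [B [B [B [C [D s]]] | [C [D q]]] | [C [D r]]] | [C [C [D r]] & [D q]]]

14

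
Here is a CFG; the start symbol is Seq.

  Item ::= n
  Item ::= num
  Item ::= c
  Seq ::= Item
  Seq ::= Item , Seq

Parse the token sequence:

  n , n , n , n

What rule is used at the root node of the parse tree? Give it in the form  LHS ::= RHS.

[Seq [Item n] , [Seq [Item n] , [Seq [Item n] , [Seq [Item n]]]]]

Seq ::= Item , Seq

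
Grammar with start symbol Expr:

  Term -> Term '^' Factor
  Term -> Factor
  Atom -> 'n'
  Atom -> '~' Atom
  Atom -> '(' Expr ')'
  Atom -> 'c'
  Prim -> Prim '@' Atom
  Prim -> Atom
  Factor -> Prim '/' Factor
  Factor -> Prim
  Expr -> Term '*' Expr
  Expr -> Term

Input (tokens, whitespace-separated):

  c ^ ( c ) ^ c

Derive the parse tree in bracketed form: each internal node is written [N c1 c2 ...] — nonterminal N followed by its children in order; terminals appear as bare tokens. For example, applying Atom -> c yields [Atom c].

Expr
Term
Term ^ Factor
Term ^ Factor ^ Factor
Factor ^ Factor ^ Factor
Prim ^ Factor ^ Factor
Atom ^ Factor ^ Factor
c ^ Factor ^ Factor
c ^ Prim ^ Factor
c ^ Atom ^ Factor
c ^ ( Expr ) ^ Factor
c ^ ( Term ) ^ Factor
c ^ ( Factor ) ^ Factor
c ^ ( Prim ) ^ Factor
c ^ ( Atom ) ^ Factor
c ^ ( c ) ^ Factor
c ^ ( c ) ^ Prim
c ^ ( c ) ^ Atom
c ^ ( c ) ^ c

[Expr [Term [Term [Term [Factor [Prim [Atom c]]]] ^ [Factor [Prim [Atom ( [Expr [Term [Factor [Prim [Atom c]]]]] )]]]] ^ [Factor [Prim [Atom c]]]]]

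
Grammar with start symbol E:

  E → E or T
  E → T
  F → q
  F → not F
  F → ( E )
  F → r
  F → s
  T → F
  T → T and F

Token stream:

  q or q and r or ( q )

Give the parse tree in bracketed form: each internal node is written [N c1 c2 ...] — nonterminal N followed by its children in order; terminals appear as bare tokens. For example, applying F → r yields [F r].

E
E or T
E or T or T
T or T or T
F or T or T
q or T or T
q or T and F or T
q or F and F or T
q or q and F or T
q or q and r or T
q or q and r or F
q or q and r or ( E )
q or q and r or ( T )
q or q and r or ( F )
q or q and r or ( q )

[E [E [E [T [F q]]] or [T [T [F q]] and [F r]]] or [T [F ( [E [T [F q]]] )]]]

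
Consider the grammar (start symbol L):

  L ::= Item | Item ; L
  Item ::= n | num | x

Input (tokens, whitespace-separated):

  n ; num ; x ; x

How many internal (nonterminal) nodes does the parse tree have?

[L [Item n] ; [L [Item num] ; [L [Item x] ; [L [Item x]]]]]

8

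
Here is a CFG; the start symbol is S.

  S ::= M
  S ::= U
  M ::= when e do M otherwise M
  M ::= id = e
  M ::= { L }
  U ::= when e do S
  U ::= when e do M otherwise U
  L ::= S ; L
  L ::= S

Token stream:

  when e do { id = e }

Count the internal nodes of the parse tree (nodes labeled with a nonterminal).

7

[S [U when e do [S [M { [L [S [M id = e]]] }]]]]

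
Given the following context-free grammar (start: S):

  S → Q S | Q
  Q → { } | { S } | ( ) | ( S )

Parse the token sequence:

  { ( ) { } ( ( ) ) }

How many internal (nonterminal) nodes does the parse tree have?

10

[S [Q { [S [Q ( )] [S [Q { }] [S [Q ( [S [Q ( )]] )]]]] }]]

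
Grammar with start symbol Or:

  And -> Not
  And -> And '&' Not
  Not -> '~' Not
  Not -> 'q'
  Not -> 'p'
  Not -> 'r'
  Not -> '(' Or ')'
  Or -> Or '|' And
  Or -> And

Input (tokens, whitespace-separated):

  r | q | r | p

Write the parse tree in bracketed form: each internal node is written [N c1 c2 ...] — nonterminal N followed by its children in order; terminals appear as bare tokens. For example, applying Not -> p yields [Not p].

Or
Or | And
Or | And | And
Or | And | And | And
And | And | And | And
Not | And | And | And
r | And | And | And
r | Not | And | And
r | q | And | And
r | q | Not | And
r | q | r | And
r | q | r | Not
r | q | r | p

[Or [Or [Or [Or [And [Not r]]] | [And [Not q]]] | [And [Not r]]] | [And [Not p]]]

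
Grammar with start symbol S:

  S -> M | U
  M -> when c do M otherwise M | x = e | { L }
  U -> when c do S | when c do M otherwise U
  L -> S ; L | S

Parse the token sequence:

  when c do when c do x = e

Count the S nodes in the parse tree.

[S [U when c do [S [U when c do [S [M x = e]]]]]]

3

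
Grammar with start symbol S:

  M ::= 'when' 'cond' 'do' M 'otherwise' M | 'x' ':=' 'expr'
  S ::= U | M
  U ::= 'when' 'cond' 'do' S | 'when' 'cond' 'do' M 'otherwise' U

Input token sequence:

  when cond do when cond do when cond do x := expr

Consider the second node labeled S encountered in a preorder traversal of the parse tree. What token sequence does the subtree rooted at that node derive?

[S [U when cond do [S [U when cond do [S [U when cond do [S [M x := expr]]]]]]]]

when cond do when cond do x := expr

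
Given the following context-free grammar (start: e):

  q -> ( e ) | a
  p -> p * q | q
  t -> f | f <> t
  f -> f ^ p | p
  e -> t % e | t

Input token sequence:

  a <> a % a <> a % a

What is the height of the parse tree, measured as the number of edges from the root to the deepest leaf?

[e [t [f [p [q a]]] <> [t [f [p [q a]]]]] % [e [t [f [p [q a]]] <> [t [f [p [q a]]]]] % [e [t [f [p [q a]]]]]]]

7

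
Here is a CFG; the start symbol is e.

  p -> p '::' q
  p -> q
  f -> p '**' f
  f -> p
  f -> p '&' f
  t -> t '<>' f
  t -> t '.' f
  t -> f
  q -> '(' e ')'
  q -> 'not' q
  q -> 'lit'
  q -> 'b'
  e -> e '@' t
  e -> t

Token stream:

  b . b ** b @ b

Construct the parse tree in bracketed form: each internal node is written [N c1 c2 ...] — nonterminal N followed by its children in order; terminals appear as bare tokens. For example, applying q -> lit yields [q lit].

[e [e [t [t [f [p [q b]]]] . [f [p [q b]] ** [f [p [q b]]]]]] @ [t [f [p [q b]]]]]

e
e @ t
t @ t
t . f @ t
f . f @ t
p . f @ t
q . f @ t
b . f @ t
b . p ** f @ t
b . q ** f @ t
b . b ** f @ t
b . b ** p @ t
b . b ** q @ t
b . b ** b @ t
b . b ** b @ f
b . b ** b @ p
b . b ** b @ q
b . b ** b @ b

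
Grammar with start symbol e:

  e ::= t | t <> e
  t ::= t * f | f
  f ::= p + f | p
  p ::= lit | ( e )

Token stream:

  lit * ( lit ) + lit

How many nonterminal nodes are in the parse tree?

[e [t [t [f [p lit]]] * [f [p ( [e [t [f [p lit]]]] )] + [f [p lit]]]]]

13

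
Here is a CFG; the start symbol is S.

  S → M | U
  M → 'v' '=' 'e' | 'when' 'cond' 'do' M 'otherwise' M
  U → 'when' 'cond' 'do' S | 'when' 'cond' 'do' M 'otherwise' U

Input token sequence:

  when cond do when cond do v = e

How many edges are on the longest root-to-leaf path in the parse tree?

[S [U when cond do [S [U when cond do [S [M v = e]]]]]]

6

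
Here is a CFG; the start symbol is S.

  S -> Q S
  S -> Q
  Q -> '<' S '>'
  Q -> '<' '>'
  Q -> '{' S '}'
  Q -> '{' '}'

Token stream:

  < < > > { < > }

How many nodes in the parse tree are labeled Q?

4

[S [Q < [S [Q < >]] >] [S [Q { [S [Q < >]] }]]]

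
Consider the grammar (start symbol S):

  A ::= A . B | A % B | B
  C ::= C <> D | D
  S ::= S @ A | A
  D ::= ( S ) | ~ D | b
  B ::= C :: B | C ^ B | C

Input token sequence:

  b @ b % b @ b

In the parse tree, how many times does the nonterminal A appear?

4

[S [S [S [A [B [C [D b]]]]] @ [A [A [B [C [D b]]]] % [B [C [D b]]]]] @ [A [B [C [D b]]]]]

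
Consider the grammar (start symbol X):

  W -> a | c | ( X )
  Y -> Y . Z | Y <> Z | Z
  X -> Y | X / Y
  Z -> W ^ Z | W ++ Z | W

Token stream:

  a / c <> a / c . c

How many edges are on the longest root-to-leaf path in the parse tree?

6

[X [X [X [Y [Z [W a]]]] / [Y [Y [Z [W c]]] <> [Z [W a]]]] / [Y [Y [Z [W c]]] . [Z [W c]]]]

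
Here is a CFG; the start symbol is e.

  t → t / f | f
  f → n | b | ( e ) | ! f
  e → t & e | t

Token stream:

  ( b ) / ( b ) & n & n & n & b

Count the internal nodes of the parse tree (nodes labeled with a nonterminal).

[e [t [t [f ( [e [t [f b]]] )]] / [f ( [e [t [f b]]] )]] & [e [t [f n]] & [e [t [f n]] & [e [t [f n]] & [e [t [f b]]]]]]]

23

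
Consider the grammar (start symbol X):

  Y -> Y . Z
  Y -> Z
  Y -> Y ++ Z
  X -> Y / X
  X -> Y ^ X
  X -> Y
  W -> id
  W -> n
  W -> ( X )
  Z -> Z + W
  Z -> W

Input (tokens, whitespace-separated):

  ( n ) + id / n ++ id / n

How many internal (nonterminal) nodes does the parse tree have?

21

[X [Y [Z [Z [W ( [X [Y [Z [W n]]]] )]] + [W id]]] / [X [Y [Y [Z [W n]]] ++ [Z [W id]]] / [X [Y [Z [W n]]]]]]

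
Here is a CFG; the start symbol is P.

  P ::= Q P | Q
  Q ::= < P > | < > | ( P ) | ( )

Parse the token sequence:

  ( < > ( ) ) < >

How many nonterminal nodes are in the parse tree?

[P [Q ( [P [Q < >] [P [Q ( )]]] )] [P [Q < >]]]

8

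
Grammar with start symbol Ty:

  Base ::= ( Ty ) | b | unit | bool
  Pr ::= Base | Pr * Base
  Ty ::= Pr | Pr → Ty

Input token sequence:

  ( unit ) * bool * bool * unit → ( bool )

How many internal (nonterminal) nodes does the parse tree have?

18

[Ty [Pr [Pr [Pr [Pr [Base ( [Ty [Pr [Base unit]]] )]] * [Base bool]] * [Base bool]] * [Base unit]] → [Ty [Pr [Base ( [Ty [Pr [Base bool]]] )]]]]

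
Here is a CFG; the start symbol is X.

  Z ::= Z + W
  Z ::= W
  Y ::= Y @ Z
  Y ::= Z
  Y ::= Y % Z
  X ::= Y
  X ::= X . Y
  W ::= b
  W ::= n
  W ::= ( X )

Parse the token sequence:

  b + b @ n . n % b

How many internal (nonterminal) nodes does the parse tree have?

16

[X [X [Y [Y [Z [Z [W b]] + [W b]]] @ [Z [W n]]]] . [Y [Y [Z [W n]]] % [Z [W b]]]]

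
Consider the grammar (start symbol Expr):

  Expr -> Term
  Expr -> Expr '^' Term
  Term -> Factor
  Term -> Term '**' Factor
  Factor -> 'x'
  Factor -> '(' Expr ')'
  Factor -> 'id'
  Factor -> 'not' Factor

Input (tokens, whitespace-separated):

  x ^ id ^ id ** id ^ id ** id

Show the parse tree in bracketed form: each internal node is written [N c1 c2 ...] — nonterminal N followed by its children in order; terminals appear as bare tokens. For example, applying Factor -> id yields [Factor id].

[Expr [Expr [Expr [Expr [Term [Factor x]]] ^ [Term [Factor id]]] ^ [Term [Term [Factor id]] ** [Factor id]]] ^ [Term [Term [Factor id]] ** [Factor id]]]

Expr
Expr ^ Term
Expr ^ Term ^ Term
Expr ^ Term ^ Term ^ Term
Term ^ Term ^ Term ^ Term
Factor ^ Term ^ Term ^ Term
x ^ Term ^ Term ^ Term
x ^ Factor ^ Term ^ Term
x ^ id ^ Term ^ Term
x ^ id ^ Term ** Factor ^ Term
x ^ id ^ Factor ** Factor ^ Term
x ^ id ^ id ** Factor ^ Term
x ^ id ^ id ** id ^ Term
x ^ id ^ id ** id ^ Term ** Factor
x ^ id ^ id ** id ^ Factor ** Factor
x ^ id ^ id ** id ^ id ** Factor
x ^ id ^ id ** id ^ id ** id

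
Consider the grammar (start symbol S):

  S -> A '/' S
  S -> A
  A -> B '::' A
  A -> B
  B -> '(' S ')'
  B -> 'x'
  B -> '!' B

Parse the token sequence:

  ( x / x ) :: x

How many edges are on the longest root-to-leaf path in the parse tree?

[S [A [B ( [S [A [B x]] / [S [A [B x]]]] )] :: [A [B x]]]]

7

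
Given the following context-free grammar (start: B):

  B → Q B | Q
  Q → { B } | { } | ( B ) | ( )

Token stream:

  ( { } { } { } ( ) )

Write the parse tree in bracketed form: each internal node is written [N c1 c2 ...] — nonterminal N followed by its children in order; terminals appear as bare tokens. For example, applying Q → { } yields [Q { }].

B
Q
( B )
( Q B )
( { } B )
( { } Q B )
( { } { } B )
( { } { } Q B )
( { } { } { } B )
( { } { } { } Q )
( { } { } { } ( ) )

[B [Q ( [B [Q { }] [B [Q { }] [B [Q { }] [B [Q ( )]]]]] )]]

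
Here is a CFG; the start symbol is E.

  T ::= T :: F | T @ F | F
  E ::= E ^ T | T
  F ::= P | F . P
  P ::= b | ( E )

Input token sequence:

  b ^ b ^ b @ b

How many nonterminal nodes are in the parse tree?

15

[E [E [E [T [F [P b]]]] ^ [T [F [P b]]]] ^ [T [T [F [P b]]] @ [F [P b]]]]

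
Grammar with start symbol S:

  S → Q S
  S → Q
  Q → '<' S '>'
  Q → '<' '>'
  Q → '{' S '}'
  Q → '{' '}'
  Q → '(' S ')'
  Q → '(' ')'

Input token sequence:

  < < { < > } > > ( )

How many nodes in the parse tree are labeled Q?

[S [Q < [S [Q < [S [Q { [S [Q < >]] }]] >]] >] [S [Q ( )]]]

5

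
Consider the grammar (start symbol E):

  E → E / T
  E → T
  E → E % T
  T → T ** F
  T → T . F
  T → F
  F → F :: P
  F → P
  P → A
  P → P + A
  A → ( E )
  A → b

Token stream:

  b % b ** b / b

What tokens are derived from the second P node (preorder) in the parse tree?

b

[E [E [E [T [F [P [A b]]]]] % [T [T [F [P [A b]]]] ** [F [P [A b]]]]] / [T [F [P [A b]]]]]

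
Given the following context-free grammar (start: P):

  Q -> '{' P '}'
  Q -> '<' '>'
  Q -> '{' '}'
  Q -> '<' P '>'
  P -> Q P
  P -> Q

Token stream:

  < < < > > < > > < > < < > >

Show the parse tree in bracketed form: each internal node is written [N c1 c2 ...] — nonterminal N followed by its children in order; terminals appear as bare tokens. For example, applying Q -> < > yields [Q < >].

[P [Q < [P [Q < [P [Q < >]] >] [P [Q < >]]] >] [P [Q < >] [P [Q < [P [Q < >]] >]]]]

P
Q P
< P > P
< Q P > P
< < P > P > P
< < Q > P > P
< < < > > P > P
< < < > > Q > P
< < < > > < > > P
< < < > > < > > Q P
< < < > > < > > < > P
< < < > > < > > < > Q
< < < > > < > > < > < P >
< < < > > < > > < > < Q >
< < < > > < > > < > < < > >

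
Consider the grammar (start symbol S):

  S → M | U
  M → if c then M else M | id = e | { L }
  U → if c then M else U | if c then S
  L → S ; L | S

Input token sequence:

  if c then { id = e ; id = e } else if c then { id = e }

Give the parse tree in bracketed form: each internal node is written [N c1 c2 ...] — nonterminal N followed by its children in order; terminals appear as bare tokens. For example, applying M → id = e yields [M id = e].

S
U
if c then M else U
if c then { L } else U
if c then { S ; L } else U
if c then { M ; L } else U
if c then { id = e ; L } else U
if c then { id = e ; S } else U
if c then { id = e ; M } else U
if c then { id = e ; id = e } else U
if c then { id = e ; id = e } else if c then S
if c then { id = e ; id = e } else if c then M
if c then { id = e ; id = e } else if c then { L }
if c then { id = e ; id = e } else if c then { S }
if c then { id = e ; id = e } else if c then { M }
if c then { id = e ; id = e } else if c then { id = e }

[S [U if c then [M { [L [S [M id = e]] ; [L [S [M id = e]]]] }] else [U if c then [S [M { [L [S [M id = e]]] }]]]]]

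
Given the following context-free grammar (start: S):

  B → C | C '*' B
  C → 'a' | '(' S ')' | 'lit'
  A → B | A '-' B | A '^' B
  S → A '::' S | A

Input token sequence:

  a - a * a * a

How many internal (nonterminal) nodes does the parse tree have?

11

[S [A [A [B [C a]]] - [B [C a] * [B [C a] * [B [C a]]]]]]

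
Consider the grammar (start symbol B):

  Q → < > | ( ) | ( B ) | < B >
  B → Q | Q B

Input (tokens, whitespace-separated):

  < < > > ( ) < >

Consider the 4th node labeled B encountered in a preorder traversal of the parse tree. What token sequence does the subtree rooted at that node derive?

[B [Q < [B [Q < >]] >] [B [Q ( )] [B [Q < >]]]]

< >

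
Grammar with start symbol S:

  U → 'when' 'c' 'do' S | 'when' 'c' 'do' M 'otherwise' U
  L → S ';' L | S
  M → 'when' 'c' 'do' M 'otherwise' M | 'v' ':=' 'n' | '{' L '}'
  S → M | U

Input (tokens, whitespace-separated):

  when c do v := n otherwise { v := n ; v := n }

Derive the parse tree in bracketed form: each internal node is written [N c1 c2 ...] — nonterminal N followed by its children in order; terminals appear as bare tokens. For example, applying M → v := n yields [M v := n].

S
M
when c do M otherwise M
when c do v := n otherwise M
when c do v := n otherwise { L }
when c do v := n otherwise { S ; L }
when c do v := n otherwise { M ; L }
when c do v := n otherwise { v := n ; L }
when c do v := n otherwise { v := n ; S }
when c do v := n otherwise { v := n ; M }
when c do v := n otherwise { v := n ; v := n }

[S [M when c do [M v := n] otherwise [M { [L [S [M v := n]] ; [L [S [M v := n]]]] }]]]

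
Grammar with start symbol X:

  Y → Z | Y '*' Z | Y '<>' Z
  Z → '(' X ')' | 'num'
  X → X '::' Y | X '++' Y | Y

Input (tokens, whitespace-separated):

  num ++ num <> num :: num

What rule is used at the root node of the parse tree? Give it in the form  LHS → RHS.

X → X '::' Y

[X [X [X [Y [Z num]]] ++ [Y [Y [Z num]] <> [Z num]]] :: [Y [Z num]]]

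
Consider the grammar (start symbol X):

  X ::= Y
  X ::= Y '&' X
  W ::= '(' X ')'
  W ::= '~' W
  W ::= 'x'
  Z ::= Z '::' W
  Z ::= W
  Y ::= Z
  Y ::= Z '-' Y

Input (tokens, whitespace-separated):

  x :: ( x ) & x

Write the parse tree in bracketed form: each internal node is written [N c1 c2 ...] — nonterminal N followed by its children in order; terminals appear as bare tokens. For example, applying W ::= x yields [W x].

[X [Y [Z [Z [W x]] :: [W ( [X [Y [Z [W x]]]] )]]] & [X [Y [Z [W x]]]]]

X
Y & X
Z & X
Z :: W & X
W :: W & X
x :: W & X
x :: ( X ) & X
x :: ( Y ) & X
x :: ( Z ) & X
x :: ( W ) & X
x :: ( x ) & X
x :: ( x ) & Y
x :: ( x ) & Z
x :: ( x ) & W
x :: ( x ) & x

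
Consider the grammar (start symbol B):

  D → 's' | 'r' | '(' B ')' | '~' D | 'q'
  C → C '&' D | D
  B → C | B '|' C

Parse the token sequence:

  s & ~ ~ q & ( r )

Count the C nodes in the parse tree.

4

[B [C [C [C [D s]] & [D ~ [D ~ [D q]]]] & [D ( [B [C [D r]]] )]]]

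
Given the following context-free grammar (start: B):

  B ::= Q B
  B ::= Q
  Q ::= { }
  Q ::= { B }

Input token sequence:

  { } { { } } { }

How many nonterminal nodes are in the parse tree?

8

[B [Q { }] [B [Q { [B [Q { }]] }] [B [Q { }]]]]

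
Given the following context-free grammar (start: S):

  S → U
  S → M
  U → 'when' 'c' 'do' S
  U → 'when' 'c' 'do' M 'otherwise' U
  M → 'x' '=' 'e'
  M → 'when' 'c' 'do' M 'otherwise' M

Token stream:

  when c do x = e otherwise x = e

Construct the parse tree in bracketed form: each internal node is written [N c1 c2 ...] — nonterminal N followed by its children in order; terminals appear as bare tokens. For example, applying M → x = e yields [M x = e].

[S [M when c do [M x = e] otherwise [M x = e]]]

S
M
when c do M otherwise M
when c do x = e otherwise M
when c do x = e otherwise x = e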